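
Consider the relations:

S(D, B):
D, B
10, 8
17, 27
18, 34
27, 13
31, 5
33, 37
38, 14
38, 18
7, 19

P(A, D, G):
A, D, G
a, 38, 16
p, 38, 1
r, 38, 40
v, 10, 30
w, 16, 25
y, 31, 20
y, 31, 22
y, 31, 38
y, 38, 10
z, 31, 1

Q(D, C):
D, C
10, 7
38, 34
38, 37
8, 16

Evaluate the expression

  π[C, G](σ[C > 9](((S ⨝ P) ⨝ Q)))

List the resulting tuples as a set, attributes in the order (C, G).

{(34, 1), (34, 10), (34, 16), (34, 40), (37, 1), (37, 10), (37, 16), (37, 40)}

Joining S and P on D yields {(10, 8, v, 30), (31, 5, y, 20), (31, 5, y, 22), (31, 5, y, 38), (31, 5, z, 1), (38, 14, a, 16), (38, 14, p, 1), (38, 14, r, 40), (38, 14, y, 10), (38, 18, a, 16), (38, 18, p, 1), (38, 18, r, 40), (38, 18, y, 10)}.
Joining (S ⨝ P) and Q on D yields {(10, 8, v, 30, 7), (38, 14, a, 16, 34), (38, 14, a, 16, 37), (38, 14, p, 1, 34), (38, 14, p, 1, 37), (38, 14, r, 40, 34), (38, 14, r, 40, 37), (38, 14, y, 10, 34), (38, 14, y, 10, 37), (38, 18, a, 16, 34), (38, 18, a, 16, 37), (38, 18, p, 1, 34), (38, 18, p, 1, 37), (38, 18, r, 40, 34), (38, 18, r, 40, 37), (38, 18, y, 10, 34), (38, 18, y, 10, 37)}.
Apply σ_{C > 9}; surviving tuples: {(38, 14, a, 16, 34), (38, 14, a, 16, 37), (38, 14, p, 1, 34), (38, 14, p, 1, 37), (38, 14, r, 40, 34), (38, 14, r, 40, 37), (38, 14, y, 10, 34), (38, 14, y, 10, 37), (38, 18, a, 16, 34), (38, 18, a, 16, 37), (38, 18, p, 1, 34), (38, 18, p, 1, 37), (38, 18, r, 40, 34), (38, 18, r, 40, 37), (38, 18, y, 10, 34), (38, 18, y, 10, 37)}
Keep only column(s) C, G (8 duplicate(s) eliminated): {(34, 1), (34, 10), (34, 16), (34, 40), (37, 1), (37, 10), (37, 16), (37, 40)}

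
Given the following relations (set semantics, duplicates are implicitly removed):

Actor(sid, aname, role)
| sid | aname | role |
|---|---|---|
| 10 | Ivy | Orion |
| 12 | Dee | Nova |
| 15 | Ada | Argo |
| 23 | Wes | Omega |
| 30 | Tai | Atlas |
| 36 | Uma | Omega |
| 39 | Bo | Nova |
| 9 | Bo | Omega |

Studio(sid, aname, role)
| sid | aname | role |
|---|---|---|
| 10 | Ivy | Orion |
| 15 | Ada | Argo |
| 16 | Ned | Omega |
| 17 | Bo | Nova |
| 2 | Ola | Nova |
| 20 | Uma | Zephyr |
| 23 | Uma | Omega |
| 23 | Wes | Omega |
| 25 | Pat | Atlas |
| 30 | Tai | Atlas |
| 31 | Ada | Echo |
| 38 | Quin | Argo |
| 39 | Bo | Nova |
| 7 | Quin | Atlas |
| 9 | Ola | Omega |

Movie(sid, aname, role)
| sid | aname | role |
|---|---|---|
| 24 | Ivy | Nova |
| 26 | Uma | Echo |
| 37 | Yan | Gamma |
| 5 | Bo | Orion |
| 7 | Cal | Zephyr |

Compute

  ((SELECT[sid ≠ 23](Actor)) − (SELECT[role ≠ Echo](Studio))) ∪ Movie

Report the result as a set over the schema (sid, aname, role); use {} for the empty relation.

Apply σ_{sid ≠ 23}; surviving tuples: {(10, Ivy, Orion), (12, Dee, Nova), (15, Ada, Argo), (30, Tai, Atlas), (36, Uma, Omega), (39, Bo, Nova), (9, Bo, Omega)}
Apply σ_{role ≠ Echo}; surviving tuples: {(10, Ivy, Orion), (15, Ada, Argo), (16, Ned, Omega), (17, Bo, Nova), (2, Ola, Nova), (20, Uma, Zephyr), (23, Uma, Omega), (23, Wes, Omega), (25, Pat, Atlas), (30, Tai, Atlas), (38, Quin, Argo), (39, Bo, Nova), (7, Quin, Atlas), (9, Ola, Omega)}
Set difference of the two operands is {(12, Dee, Nova), (36, Uma, Omega), (9, Bo, Omega)}.
Set union of the two operands is {(12, Dee, Nova), (24, Ivy, Nova), (26, Uma, Echo), (36, Uma, Omega), (37, Yan, Gamma), (5, Bo, Orion), (7, Cal, Zephyr), (9, Bo, Omega)}.

{(12, Dee, Nova), (24, Ivy, Nova), (26, Uma, Echo), (36, Uma, Omega), (37, Yan, Gamma), (5, Bo, Orion), (7, Cal, Zephyr), (9, Bo, Omega)}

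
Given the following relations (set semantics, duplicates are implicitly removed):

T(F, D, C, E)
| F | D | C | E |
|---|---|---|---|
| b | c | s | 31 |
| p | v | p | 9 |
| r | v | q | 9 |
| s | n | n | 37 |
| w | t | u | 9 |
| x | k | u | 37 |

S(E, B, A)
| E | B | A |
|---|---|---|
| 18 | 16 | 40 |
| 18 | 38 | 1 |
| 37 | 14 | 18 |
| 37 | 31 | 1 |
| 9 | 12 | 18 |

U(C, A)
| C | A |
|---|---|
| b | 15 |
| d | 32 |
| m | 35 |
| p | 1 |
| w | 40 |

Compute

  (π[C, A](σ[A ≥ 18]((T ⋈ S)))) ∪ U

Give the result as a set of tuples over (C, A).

{(b, 15), (d, 32), (m, 35), (n, 18), (p, 1), (p, 18), (q, 18), (u, 18), (w, 40)}

Natural join on E: {(p, v, p, 9, 12, 18), (r, v, q, 9, 12, 18), (s, n, n, 37, 14, 18), (s, n, n, 37, 31, 1), (w, t, u, 9, 12, 18), (x, k, u, 37, 14, 18), (x, k, u, 37, 31, 1)}
Selection A ≥ 18: {(p, v, p, 9, 12, 18), (r, v, q, 9, 12, 18), (s, n, n, 37, 14, 18), (w, t, u, 9, 12, 18), (x, k, u, 37, 14, 18)}
Projecting to C, A (1 duplicate(s) eliminated): {(n, 18), (p, 18), (q, 18), (u, 18)}
Set union of the two operands is {(b, 15), (d, 32), (m, 35), (n, 18), (p, 1), (p, 18), (q, 18), (u, 18), (w, 40)}.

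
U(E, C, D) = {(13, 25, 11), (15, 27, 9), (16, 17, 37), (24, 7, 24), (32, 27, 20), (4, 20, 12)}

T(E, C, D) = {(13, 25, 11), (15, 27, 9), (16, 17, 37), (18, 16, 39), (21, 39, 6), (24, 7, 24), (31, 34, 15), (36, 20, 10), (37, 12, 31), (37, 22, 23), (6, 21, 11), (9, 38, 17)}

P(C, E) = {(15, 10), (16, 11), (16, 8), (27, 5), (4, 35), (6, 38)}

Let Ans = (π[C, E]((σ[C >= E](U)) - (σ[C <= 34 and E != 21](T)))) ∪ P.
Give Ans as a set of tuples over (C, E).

{(15, 10), (16, 11), (16, 8), (20, 4), (27, 5), (4, 35), (6, 38)}

Selection C >= E: {(13, 25, 11), (15, 27, 9), (16, 17, 37), (4, 20, 12)}
Selection C <= 34 and E != 21: {(13, 25, 11), (15, 27, 9), (16, 17, 37), (18, 16, 39), (24, 7, 24), (31, 34, 15), (36, 20, 10), (37, 12, 31), (37, 22, 23), (6, 21, 11)}
Set difference of the two operands is {(4, 20, 12)}.
π_{C, E} gives {(20, 4)}.
Set union of the two operands is {(15, 10), (16, 11), (16, 8), (20, 4), (27, 5), (4, 35), (6, 38)}.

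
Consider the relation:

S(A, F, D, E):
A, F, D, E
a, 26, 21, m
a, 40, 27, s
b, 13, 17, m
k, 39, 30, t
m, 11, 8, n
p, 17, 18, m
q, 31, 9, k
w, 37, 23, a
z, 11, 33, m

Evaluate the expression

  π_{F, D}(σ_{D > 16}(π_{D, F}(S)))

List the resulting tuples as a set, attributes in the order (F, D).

{(11, 33), (13, 17), (17, 18), (26, 21), (37, 23), (39, 30), (40, 27)}

Keep only column(s) D, F: {(17, 13), (18, 17), (21, 26), (23, 37), (27, 40), (30, 39), (33, 11), (8, 11), (9, 31)}
Apply σ_{D > 16}; surviving tuples: {(17, 13), (18, 17), (21, 26), (23, 37), (27, 40), (30, 39), (33, 11)}
Keep only column(s) F, D: {(11, 33), (13, 17), (17, 18), (26, 21), (37, 23), (39, 30), (40, 27)}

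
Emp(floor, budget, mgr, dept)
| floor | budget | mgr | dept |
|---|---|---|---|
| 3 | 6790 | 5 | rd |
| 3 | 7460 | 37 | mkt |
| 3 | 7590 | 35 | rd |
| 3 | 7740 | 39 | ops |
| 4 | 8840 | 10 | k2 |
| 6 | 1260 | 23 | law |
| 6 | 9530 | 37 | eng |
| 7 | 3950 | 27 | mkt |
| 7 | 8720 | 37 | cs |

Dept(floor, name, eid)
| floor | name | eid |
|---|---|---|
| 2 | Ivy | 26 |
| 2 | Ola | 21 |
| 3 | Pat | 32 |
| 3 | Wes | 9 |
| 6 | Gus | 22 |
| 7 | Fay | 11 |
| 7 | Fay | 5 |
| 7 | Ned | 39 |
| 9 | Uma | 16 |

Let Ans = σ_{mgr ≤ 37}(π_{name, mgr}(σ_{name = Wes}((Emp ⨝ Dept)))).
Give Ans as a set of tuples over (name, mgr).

{(Wes, 35), (Wes, 37), (Wes, 5)}

Joining Emp and Dept on floor yields {(3, 6790, 5, rd, Pat, 32), (3, 6790, 5, rd, Wes, 9), (3, 7460, 37, mkt, Pat, 32), (3, 7460, 37, mkt, Wes, 9), (3, 7590, 35, rd, Pat, 32), (3, 7590, 35, rd, Wes, 9), (3, 7740, 39, ops, Pat, 32), (3, 7740, 39, ops, Wes, 9), (6, 1260, 23, law, Gus, 22), (6, 9530, 37, eng, Gus, 22), (7, 3950, 27, mkt, Fay, 11), (7, 3950, 27, mkt, Fay, 5), (7, 3950, 27, mkt, Ned, 39), (7, 8720, 37, cs, Fay, 11), (7, 8720, 37, cs, Fay, 5), (7, 8720, 37, cs, Ned, 39)}.
Apply σ_{name = Wes}; surviving tuples: {(3, 6790, 5, rd, Wes, 9), (3, 7460, 37, mkt, Wes, 9), (3, 7590, 35, rd, Wes, 9), (3, 7740, 39, ops, Wes, 9)}
Projecting to name, mgr: {(Wes, 35), (Wes, 37), (Wes, 39), (Wes, 5)}
Apply σ_{mgr ≤ 37}; surviving tuples: {(Wes, 35), (Wes, 37), (Wes, 5)}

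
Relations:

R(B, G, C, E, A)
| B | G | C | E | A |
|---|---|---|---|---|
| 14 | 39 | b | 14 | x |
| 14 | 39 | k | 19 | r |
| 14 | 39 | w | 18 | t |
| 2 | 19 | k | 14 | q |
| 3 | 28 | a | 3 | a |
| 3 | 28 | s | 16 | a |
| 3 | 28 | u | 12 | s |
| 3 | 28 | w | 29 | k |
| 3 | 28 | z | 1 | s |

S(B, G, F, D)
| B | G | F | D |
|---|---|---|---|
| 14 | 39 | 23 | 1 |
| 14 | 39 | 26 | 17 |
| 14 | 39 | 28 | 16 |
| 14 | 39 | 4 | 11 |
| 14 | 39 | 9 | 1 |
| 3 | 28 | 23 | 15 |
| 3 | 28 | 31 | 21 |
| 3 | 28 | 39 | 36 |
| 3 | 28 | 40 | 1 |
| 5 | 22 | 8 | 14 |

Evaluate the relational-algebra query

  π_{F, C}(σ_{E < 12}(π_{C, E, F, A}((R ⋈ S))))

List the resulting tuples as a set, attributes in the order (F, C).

{(23, a), (23, z), (31, a), (31, z), (39, a), (39, z), (40, a), (40, z)}

Natural join on B, G: {(14, 39, b, 14, x, 23, 1), (14, 39, b, 14, x, 26, 17), (14, 39, b, 14, x, 28, 16), (14, 39, b, 14, x, 4, 11), (14, 39, b, 14, x, 9, 1), (14, 39, k, 19, r, 23, 1), (14, 39, k, 19, r, 26, 17), (14, 39, k, 19, r, 28, 16), (14, 39, k, 19, r, 4, 11), (14, 39, k, 19, r, 9, 1), (14, 39, w, 18, t, 23, 1), (14, 39, w, 18, t, 26, 17), (14, 39, w, 18, t, 28, 16), (14, 39, w, 18, t, 4, 11), (14, 39, w, 18, t, 9, 1), (3, 28, a, 3, a, 23, 15), (3, 28, a, 3, a, 31, 21), (3, 28, a, 3, a, 39, 36), (3, 28, a, 3, a, 40, 1), (3, 28, s, 16, a, 23, 15), (3, 28, s, 16, a, 31, 21), (3, 28, s, 16, a, 39, 36), (3, 28, s, 16, a, 40, 1), (3, 28, u, 12, s, 23, 15), (3, 28, u, 12, s, 31, 21), (3, 28, u, 12, s, 39, 36), (3, 28, u, 12, s, 40, 1), (3, 28, w, 29, k, 23, 15), (3, 28, w, 29, k, 31, 21), (3, 28, w, 29, k, 39, 36), (3, 28, w, 29, k, 40, 1), (3, 28, z, 1, s, 23, 15), (3, 28, z, 1, s, 31, 21), (3, 28, z, 1, s, 39, 36), (3, 28, z, 1, s, 40, 1)}
π[C, E, F, A]: project onto (C, E, F, A) → {(a, 3, 23, a), (a, 3, 31, a), (a, 3, 39, a), (a, 3, 40, a), (b, 14, 23, x), (b, 14, 26, x), (b, 14, 28, x), (b, 14, 4, x), (b, 14, 9, x), (k, 19, 23, r), (k, 19, 26, r), (k, 19, 28, r), (k, 19, 4, r), (k, 19, 9, r), (s, 16, 23, a), (s, 16, 31, a), (s, 16, 39, a), (s, 16, 40, a), (u, 12, 23, s), (u, 12, 31, s), (u, 12, 39, s), (u, 12, 40, s), (w, 18, 23, t), (w, 18, 26, t), (w, 18, 28, t), (w, 18, 4, t), (w, 18, 9, t), (w, 29, 23, k), (w, 29, 31, k), (w, 29, 39, k), (w, 29, 40, k), (z, 1, 23, s), (z, 1, 31, s), (z, 1, 39, s), (z, 1, 40, s)}
Filtering on E < 12 leaves {(a, 3, 23, a), (a, 3, 31, a), (a, 3, 39, a), (a, 3, 40, a), (z, 1, 23, s), (z, 1, 31, s), (z, 1, 39, s), (z, 1, 40, s)}.
π[F, C]: project onto (F, C) → {(23, a), (23, z), (31, a), (31, z), (39, a), (39, z), (40, a), (40, z)}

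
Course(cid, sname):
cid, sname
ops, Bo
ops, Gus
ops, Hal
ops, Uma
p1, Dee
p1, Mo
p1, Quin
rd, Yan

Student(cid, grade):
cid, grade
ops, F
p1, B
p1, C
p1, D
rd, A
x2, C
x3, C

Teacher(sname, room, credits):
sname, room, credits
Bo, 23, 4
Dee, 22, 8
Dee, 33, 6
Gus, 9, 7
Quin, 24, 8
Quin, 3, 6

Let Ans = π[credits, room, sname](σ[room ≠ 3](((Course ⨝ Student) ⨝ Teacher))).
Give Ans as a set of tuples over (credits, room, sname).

{(4, 23, Bo), (6, 33, Dee), (7, 9, Gus), (8, 22, Dee), (8, 24, Quin)}

Joining Course and Student on cid yields {(ops, Bo, F), (ops, Gus, F), (ops, Hal, F), (ops, Uma, F), (p1, Dee, B), (p1, Dee, C), (p1, Dee, D), (p1, Mo, B), (p1, Mo, C), (p1, Mo, D), (p1, Quin, B), (p1, Quin, C), (p1, Quin, D), (rd, Yan, A)}.
Joining (Course ⨝ Student) and Teacher on sname yields {(ops, Bo, F, 23, 4), (ops, Gus, F, 9, 7), (p1, Dee, B, 22, 8), (p1, Dee, B, 33, 6), (p1, Dee, C, 22, 8), (p1, Dee, C, 33, 6), (p1, Dee, D, 22, 8), (p1, Dee, D, 33, 6), (p1, Quin, B, 24, 8), (p1, Quin, B, 3, 6), (p1, Quin, C, 24, 8), (p1, Quin, C, 3, 6), (p1, Quin, D, 24, 8), (p1, Quin, D, 3, 6)}.
Apply σ_{room ≠ 3}; surviving tuples: {(ops, Bo, F, 23, 4), (ops, Gus, F, 9, 7), (p1, Dee, B, 22, 8), (p1, Dee, B, 33, 6), (p1, Dee, C, 22, 8), (p1, Dee, C, 33, 6), (p1, Dee, D, 22, 8), (p1, Dee, D, 33, 6), (p1, Quin, B, 24, 8), (p1, Quin, C, 24, 8), (p1, Quin, D, 24, 8)}
π_{credits, room, sname} gives {(4, 23, Bo), (6, 33, Dee), (7, 9, Gus), (8, 22, Dee), (8, 24, Quin)} (6 duplicate(s) eliminated).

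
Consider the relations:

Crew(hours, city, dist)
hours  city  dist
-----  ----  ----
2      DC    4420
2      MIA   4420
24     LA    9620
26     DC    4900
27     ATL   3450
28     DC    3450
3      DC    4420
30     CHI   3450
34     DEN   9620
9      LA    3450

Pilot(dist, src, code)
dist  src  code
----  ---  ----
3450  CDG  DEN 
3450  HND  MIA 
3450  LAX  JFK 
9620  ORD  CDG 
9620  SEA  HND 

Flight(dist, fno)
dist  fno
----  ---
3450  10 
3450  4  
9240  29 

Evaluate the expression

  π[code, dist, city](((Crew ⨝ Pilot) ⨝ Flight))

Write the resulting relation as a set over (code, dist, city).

Joining Crew and Pilot on dist yields {(24, LA, 9620, ORD, CDG), (24, LA, 9620, SEA, HND), (27, ATL, 3450, CDG, DEN), (27, ATL, 3450, HND, MIA), (27, ATL, 3450, LAX, JFK), (28, DC, 3450, CDG, DEN), (28, DC, 3450, HND, MIA), (28, DC, 3450, LAX, JFK), (30, CHI, 3450, CDG, DEN), (30, CHI, 3450, HND, MIA), (30, CHI, 3450, LAX, JFK), (34, DEN, 9620, ORD, CDG), (34, DEN, 9620, SEA, HND), (9, LA, 3450, CDG, DEN), (9, LA, 3450, HND, MIA), (9, LA, 3450, LAX, JFK)}.
Joining (Crew ⨝ Pilot) and Flight on dist yields {(27, ATL, 3450, CDG, DEN, 10), (27, ATL, 3450, CDG, DEN, 4), (27, ATL, 3450, HND, MIA, 10), (27, ATL, 3450, HND, MIA, 4), (27, ATL, 3450, LAX, JFK, 10), (27, ATL, 3450, LAX, JFK, 4), (28, DC, 3450, CDG, DEN, 10), (28, DC, 3450, CDG, DEN, 4), (28, DC, 3450, HND, MIA, 10), (28, DC, 3450, HND, MIA, 4), (28, DC, 3450, LAX, JFK, 10), (28, DC, 3450, LAX, JFK, 4), (30, CHI, 3450, CDG, DEN, 10), (30, CHI, 3450, CDG, DEN, 4), (30, CHI, 3450, HND, MIA, 10), (30, CHI, 3450, HND, MIA, 4), (30, CHI, 3450, LAX, JFK, 10), (30, CHI, 3450, LAX, JFK, 4), (9, LA, 3450, CDG, DEN, 10), (9, LA, 3450, CDG, DEN, 4), (9, LA, 3450, HND, MIA, 10), (9, LA, 3450, HND, MIA, 4), (9, LA, 3450, LAX, JFK, 10), (9, LA, 3450, LAX, JFK, 4)}.
π[code, dist, city]: project onto (code, dist, city) (12 duplicate(s) eliminated) → {(DEN, 3450, ATL), (DEN, 3450, CHI), (DEN, 3450, DC), (DEN, 3450, LA), (JFK, 3450, ATL), (JFK, 3450, CHI), (JFK, 3450, DC), (JFK, 3450, LA), (MIA, 3450, ATL), (MIA, 3450, CHI), (MIA, 3450, DC), (MIA, 3450, LA)}

{(DEN, 3450, ATL), (DEN, 3450, CHI), (DEN, 3450, DC), (DEN, 3450, LA), (JFK, 3450, ATL), (JFK, 3450, CHI), (JFK, 3450, DC), (JFK, 3450, LA), (MIA, 3450, ATL), (MIA, 3450, CHI), (MIA, 3450, DC), (MIA, 3450, LA)}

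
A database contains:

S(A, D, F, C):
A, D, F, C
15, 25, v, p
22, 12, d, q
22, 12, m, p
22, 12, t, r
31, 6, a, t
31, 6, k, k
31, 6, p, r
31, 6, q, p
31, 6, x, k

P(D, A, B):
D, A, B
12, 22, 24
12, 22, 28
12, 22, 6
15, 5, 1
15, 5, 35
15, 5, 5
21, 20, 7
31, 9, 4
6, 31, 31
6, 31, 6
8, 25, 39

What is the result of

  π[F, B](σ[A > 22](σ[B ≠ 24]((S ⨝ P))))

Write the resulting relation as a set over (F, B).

S ⋈ P (natural join on A, D): {(22, 12, d, q, 24), (22, 12, d, q, 28), (22, 12, d, q, 6), (22, 12, m, p, 24), (22, 12, m, p, 28), (22, 12, m, p, 6), (22, 12, t, r, 24), (22, 12, t, r, 28), (22, 12, t, r, 6), (31, 6, a, t, 31), (31, 6, a, t, 6), (31, 6, k, k, 31), (31, 6, k, k, 6), (31, 6, p, r, 31), (31, 6, p, r, 6), (31, 6, q, p, 31), (31, 6, q, p, 6), (31, 6, x, k, 31), (31, 6, x, k, 6)}
σ[B ≠ 24]: keep tuples satisfying B ≠ 24 → {(22, 12, d, q, 28), (22, 12, d, q, 6), (22, 12, m, p, 28), (22, 12, m, p, 6), (22, 12, t, r, 28), (22, 12, t, r, 6), (31, 6, a, t, 31), (31, 6, a, t, 6), (31, 6, k, k, 31), (31, 6, k, k, 6), (31, 6, p, r, 31), (31, 6, p, r, 6), (31, 6, q, p, 31), (31, 6, q, p, 6), (31, 6, x, k, 31), (31, 6, x, k, 6)}
σ[A > 22]: keep tuples satisfying A > 22 → {(31, 6, a, t, 31), (31, 6, a, t, 6), (31, 6, k, k, 31), (31, 6, k, k, 6), (31, 6, p, r, 31), (31, 6, p, r, 6), (31, 6, q, p, 31), (31, 6, q, p, 6), (31, 6, x, k, 31), (31, 6, x, k, 6)}
π[F, B]: project onto (F, B) → {(a, 31), (a, 6), (k, 31), (k, 6), (p, 31), (p, 6), (q, 31), (q, 6), (x, 31), (x, 6)}

{(a, 31), (a, 6), (k, 31), (k, 6), (p, 31), (p, 6), (q, 31), (q, 6), (x, 31), (x, 6)}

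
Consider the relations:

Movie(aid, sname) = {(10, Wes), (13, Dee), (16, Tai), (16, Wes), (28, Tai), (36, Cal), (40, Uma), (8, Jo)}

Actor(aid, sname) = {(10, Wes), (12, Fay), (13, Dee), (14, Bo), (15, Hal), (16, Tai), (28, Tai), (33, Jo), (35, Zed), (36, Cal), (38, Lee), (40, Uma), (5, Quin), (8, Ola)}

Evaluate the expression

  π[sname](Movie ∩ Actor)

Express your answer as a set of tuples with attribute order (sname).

{Cal, Dee, Tai, Uma, Wes}

Taking the intersection: {(10, Wes), (13, Dee), (16, Tai), (28, Tai), (36, Cal), (40, Uma)}
Keep only column(s) sname (1 duplicate(s) eliminated): {Cal, Dee, Tai, Uma, Wes}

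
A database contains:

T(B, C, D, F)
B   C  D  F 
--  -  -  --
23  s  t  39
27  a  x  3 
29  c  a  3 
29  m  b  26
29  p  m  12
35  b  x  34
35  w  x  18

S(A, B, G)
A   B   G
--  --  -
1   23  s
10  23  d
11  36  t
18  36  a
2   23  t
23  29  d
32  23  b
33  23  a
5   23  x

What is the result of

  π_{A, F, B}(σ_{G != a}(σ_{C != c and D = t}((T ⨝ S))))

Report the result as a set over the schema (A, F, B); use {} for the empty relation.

{(1, 39, 23), (10, 39, 23), (2, 39, 23), (32, 39, 23), (5, 39, 23)}

Natural join on B: {(23, s, t, 39, 1, s), (23, s, t, 39, 10, d), (23, s, t, 39, 2, t), (23, s, t, 39, 32, b), (23, s, t, 39, 33, a), (23, s, t, 39, 5, x), (29, c, a, 3, 23, d), (29, m, b, 26, 23, d), (29, p, m, 12, 23, d)}
Apply σ_{C != c and D = t}; surviving tuples: {(23, s, t, 39, 1, s), (23, s, t, 39, 10, d), (23, s, t, 39, 2, t), (23, s, t, 39, 32, b), (23, s, t, 39, 33, a), (23, s, t, 39, 5, x)}
Apply σ_{G != a}; surviving tuples: {(23, s, t, 39, 1, s), (23, s, t, 39, 10, d), (23, s, t, 39, 2, t), (23, s, t, 39, 32, b), (23, s, t, 39, 5, x)}
Keep only column(s) A, F, B: {(1, 39, 23), (10, 39, 23), (2, 39, 23), (32, 39, 23), (5, 39, 23)}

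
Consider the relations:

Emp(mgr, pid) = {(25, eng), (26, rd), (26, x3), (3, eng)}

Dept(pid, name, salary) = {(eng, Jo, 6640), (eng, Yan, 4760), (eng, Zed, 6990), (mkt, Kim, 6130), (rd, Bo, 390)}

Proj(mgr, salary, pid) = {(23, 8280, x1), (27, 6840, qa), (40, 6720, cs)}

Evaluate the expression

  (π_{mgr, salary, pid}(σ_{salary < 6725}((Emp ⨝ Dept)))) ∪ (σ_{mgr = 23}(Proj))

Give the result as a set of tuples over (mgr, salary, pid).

Emp ⋈ Dept (natural join on pid): {(25, eng, Jo, 6640), (25, eng, Yan, 4760), (25, eng, Zed, 6990), (26, rd, Bo, 390), (3, eng, Jo, 6640), (3, eng, Yan, 4760), (3, eng, Zed, 6990)}
Filtering on salary < 6725 leaves {(25, eng, Jo, 6640), (25, eng, Yan, 4760), (26, rd, Bo, 390), (3, eng, Jo, 6640), (3, eng, Yan, 4760)}.
Projecting to mgr, salary, pid: {(25, 4760, eng), (25, 6640, eng), (26, 390, rd), (3, 4760, eng), (3, 6640, eng)}
Filtering on mgr = 23 leaves {(23, 8280, x1)}.
Set union of the two operands is {(23, 8280, x1), (25, 4760, eng), (25, 6640, eng), (26, 390, rd), (3, 4760, eng), (3, 6640, eng)}.

{(23, 8280, x1), (25, 4760, eng), (25, 6640, eng), (26, 390, rd), (3, 4760, eng), (3, 6640, eng)}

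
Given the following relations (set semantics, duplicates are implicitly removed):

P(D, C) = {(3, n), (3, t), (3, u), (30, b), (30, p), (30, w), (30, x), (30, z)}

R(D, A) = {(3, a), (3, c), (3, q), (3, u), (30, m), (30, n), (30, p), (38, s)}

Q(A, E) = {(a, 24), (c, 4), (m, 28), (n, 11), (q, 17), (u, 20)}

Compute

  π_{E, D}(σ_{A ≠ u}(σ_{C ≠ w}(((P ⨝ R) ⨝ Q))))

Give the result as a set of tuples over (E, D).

{(11, 30), (17, 3), (24, 3), (28, 30), (4, 3)}

P ⋈ R (natural join on D): {(3, n, a), (3, n, c), (3, n, q), (3, n, u), (3, t, a), (3, t, c), (3, t, q), (3, t, u), (3, u, a), (3, u, c), (3, u, q), (3, u, u), (30, b, m), (30, b, n), (30, b, p), (30, p, m), (30, p, n), (30, p, p), (30, w, m), (30, w, n), (30, w, p), (30, x, m), (30, x, n), (30, x, p), (30, z, m), (30, z, n), (30, z, p)}
(P ⨝ R) ⋈ Q (natural join on A): {(3, n, a, 24), (3, n, c, 4), (3, n, q, 17), (3, n, u, 20), (3, t, a, 24), (3, t, c, 4), (3, t, q, 17), (3, t, u, 20), (3, u, a, 24), (3, u, c, 4), (3, u, q, 17), (3, u, u, 20), (30, b, m, 28), (30, b, n, 11), (30, p, m, 28), (30, p, n, 11), (30, w, m, 28), (30, w, n, 11), (30, x, m, 28), (30, x, n, 11), (30, z, m, 28), (30, z, n, 11)}
Filtering on C ≠ w leaves {(3, n, a, 24), (3, n, c, 4), (3, n, q, 17), (3, n, u, 20), (3, t, a, 24), (3, t, c, 4), (3, t, q, 17), (3, t, u, 20), (3, u, a, 24), (3, u, c, 4), (3, u, q, 17), (3, u, u, 20), (30, b, m, 28), (30, b, n, 11), (30, p, m, 28), (30, p, n, 11), (30, x, m, 28), (30, x, n, 11), (30, z, m, 28), (30, z, n, 11)}.
Filtering on A ≠ u leaves {(3, n, a, 24), (3, n, c, 4), (3, n, q, 17), (3, t, a, 24), (3, t, c, 4), (3, t, q, 17), (3, u, a, 24), (3, u, c, 4), (3, u, q, 17), (30, b, m, 28), (30, b, n, 11), (30, p, m, 28), (30, p, n, 11), (30, x, m, 28), (30, x, n, 11), (30, z, m, 28), (30, z, n, 11)}.
Keep only column(s) E, D (12 duplicate(s) eliminated): {(11, 30), (17, 3), (24, 3), (28, 30), (4, 3)}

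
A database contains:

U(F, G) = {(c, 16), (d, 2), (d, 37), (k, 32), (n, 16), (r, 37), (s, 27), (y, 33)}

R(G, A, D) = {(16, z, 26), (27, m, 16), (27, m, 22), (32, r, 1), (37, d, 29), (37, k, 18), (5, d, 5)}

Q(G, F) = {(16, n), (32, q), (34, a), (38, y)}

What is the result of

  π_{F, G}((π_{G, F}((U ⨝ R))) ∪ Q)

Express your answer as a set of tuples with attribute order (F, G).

{(a, 34), (c, 16), (d, 37), (k, 32), (n, 16), (q, 32), (r, 37), (s, 27), (y, 38)}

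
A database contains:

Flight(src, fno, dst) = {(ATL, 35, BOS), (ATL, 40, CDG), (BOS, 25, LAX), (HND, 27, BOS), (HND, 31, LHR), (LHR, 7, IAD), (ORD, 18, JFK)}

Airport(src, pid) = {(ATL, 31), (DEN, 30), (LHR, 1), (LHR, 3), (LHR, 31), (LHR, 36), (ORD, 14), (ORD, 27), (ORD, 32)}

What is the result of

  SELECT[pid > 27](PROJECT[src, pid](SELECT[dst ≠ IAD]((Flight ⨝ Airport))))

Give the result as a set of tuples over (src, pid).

{(ATL, 31), (ORD, 32)}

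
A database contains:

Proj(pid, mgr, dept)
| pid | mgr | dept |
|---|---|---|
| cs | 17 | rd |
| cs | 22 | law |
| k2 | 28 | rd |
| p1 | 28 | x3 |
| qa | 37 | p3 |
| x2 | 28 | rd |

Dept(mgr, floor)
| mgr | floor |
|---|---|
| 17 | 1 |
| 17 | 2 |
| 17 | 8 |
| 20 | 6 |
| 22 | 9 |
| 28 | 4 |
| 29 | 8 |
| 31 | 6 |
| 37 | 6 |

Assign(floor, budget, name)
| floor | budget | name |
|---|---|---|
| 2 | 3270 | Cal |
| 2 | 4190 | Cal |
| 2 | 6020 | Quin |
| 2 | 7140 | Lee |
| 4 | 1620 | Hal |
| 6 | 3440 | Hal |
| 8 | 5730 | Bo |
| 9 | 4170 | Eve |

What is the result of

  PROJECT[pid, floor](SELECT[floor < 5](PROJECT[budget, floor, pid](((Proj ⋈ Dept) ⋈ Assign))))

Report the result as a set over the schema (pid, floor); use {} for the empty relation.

{(cs, 2), (k2, 4), (p1, 4), (x2, 4)}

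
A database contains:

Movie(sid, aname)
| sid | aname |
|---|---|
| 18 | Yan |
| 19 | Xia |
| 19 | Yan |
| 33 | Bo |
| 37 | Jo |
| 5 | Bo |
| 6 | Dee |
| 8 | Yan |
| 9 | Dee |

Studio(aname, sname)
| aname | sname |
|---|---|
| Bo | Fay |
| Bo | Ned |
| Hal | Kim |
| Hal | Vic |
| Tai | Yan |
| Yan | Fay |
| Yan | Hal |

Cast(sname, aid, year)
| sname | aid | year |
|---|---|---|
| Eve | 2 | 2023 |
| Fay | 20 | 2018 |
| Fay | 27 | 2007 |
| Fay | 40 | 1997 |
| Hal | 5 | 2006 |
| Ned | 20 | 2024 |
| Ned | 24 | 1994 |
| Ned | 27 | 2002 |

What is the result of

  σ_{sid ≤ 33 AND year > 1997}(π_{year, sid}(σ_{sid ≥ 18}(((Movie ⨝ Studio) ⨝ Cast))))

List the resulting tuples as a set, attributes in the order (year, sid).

Joining Movie and Studio on aname yields {(18, Yan, Fay), (18, Yan, Hal), (19, Yan, Fay), (19, Yan, Hal), (33, Bo, Fay), (33, Bo, Ned), (5, Bo, Fay), (5, Bo, Ned), (8, Yan, Fay), (8, Yan, Hal)}.
Joining (Movie ⨝ Studio) and Cast on sname yields {(18, Yan, Fay, 20, 2018), (18, Yan, Fay, 27, 2007), (18, Yan, Fay, 40, 1997), (18, Yan, Hal, 5, 2006), (19, Yan, Fay, 20, 2018), (19, Yan, Fay, 27, 2007), (19, Yan, Fay, 40, 1997), (19, Yan, Hal, 5, 2006), (33, Bo, Fay, 20, 2018), (33, Bo, Fay, 27, 2007), (33, Bo, Fay, 40, 1997), (33, Bo, Ned, 20, 2024), (33, Bo, Ned, 24, 1994), (33, Bo, Ned, 27, 2002), (5, Bo, Fay, 20, 2018), (5, Bo, Fay, 27, 2007), (5, Bo, Fay, 40, 1997), (5, Bo, Ned, 20, 2024), (5, Bo, Ned, 24, 1994), (5, Bo, Ned, 27, 2002), (8, Yan, Fay, 20, 2018), (8, Yan, Fay, 27, 2007), (8, Yan, Fay, 40, 1997), (8, Yan, Hal, 5, 2006)}.
σ[sid ≥ 18]: keep tuples satisfying sid ≥ 18 → {(18, Yan, Fay, 20, 2018), (18, Yan, Fay, 27, 2007), (18, Yan, Fay, 40, 1997), (18, Yan, Hal, 5, 2006), (19, Yan, Fay, 20, 2018), (19, Yan, Fay, 27, 2007), (19, Yan, Fay, 40, 1997), (19, Yan, Hal, 5, 2006), (33, Bo, Fay, 20, 2018), (33, Bo, Fay, 27, 2007), (33, Bo, Fay, 40, 1997), (33, Bo, Ned, 20, 2024), (33, Bo, Ned, 24, 1994), (33, Bo, Ned, 27, 2002)}
π_{year, sid} gives {(1994, 33), (1997, 18), (1997, 19), (1997, 33), (2002, 33), (2006, 18), (2006, 19), (2007, 18), (2007, 19), (2007, 33), (2018, 18), (2018, 19), (2018, 33), (2024, 33)}.
σ[sid ≤ 33 AND year > 1997]: keep tuples satisfying sid ≤ 33 AND year > 1997 → {(2002, 33), (2006, 18), (2006, 19), (2007, 18), (2007, 19), (2007, 33), (2018, 18), (2018, 19), (2018, 33), (2024, 33)}

{(2002, 33), (2006, 18), (2006, 19), (2007, 18), (2007, 19), (2007, 33), (2018, 18), (2018, 19), (2018, 33), (2024, 33)}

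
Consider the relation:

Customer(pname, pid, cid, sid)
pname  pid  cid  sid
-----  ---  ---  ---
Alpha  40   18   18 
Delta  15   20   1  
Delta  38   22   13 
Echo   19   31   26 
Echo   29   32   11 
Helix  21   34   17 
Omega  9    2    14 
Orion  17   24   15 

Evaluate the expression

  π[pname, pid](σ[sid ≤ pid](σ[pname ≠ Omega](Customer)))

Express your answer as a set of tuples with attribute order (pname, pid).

σ[pname ≠ Omega]: keep tuples satisfying pname ≠ Omega → {(Alpha, 40, 18, 18), (Delta, 15, 20, 1), (Delta, 38, 22, 13), (Echo, 19, 31, 26), (Echo, 29, 32, 11), (Helix, 21, 34, 17), (Orion, 17, 24, 15)}
σ[sid ≤ pid]: keep tuples satisfying sid ≤ pid → {(Alpha, 40, 18, 18), (Delta, 15, 20, 1), (Delta, 38, 22, 13), (Echo, 29, 32, 11), (Helix, 21, 34, 17), (Orion, 17, 24, 15)}
Keep only column(s) pname, pid: {(Alpha, 40), (Delta, 15), (Delta, 38), (Echo, 29), (Helix, 21), (Orion, 17)}

{(Alpha, 40), (Delta, 15), (Delta, 38), (Echo, 29), (Helix, 21), (Orion, 17)}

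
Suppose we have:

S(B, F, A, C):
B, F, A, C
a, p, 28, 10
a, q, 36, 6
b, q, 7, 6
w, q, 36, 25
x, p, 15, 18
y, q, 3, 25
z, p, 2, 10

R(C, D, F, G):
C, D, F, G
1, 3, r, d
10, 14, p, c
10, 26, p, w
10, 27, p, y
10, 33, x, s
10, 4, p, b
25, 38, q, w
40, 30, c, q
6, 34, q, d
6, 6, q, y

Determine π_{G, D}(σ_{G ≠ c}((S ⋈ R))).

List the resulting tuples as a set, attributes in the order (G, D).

{(b, 4), (d, 34), (w, 26), (w, 38), (y, 27), (y, 6)}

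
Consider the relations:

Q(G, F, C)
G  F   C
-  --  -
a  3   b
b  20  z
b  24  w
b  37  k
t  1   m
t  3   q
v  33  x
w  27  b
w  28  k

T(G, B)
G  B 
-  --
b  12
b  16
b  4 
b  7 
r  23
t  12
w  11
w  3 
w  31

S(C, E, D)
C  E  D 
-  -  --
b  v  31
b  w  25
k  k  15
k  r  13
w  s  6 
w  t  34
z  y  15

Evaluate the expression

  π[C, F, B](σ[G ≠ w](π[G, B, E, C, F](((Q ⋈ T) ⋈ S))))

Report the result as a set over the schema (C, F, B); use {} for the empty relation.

{(k, 37, 12), (k, 37, 16), (k, 37, 4), (k, 37, 7), (w, 24, 12), (w, 24, 16), (w, 24, 4), (w, 24, 7), (z, 20, 12), (z, 20, 16), (z, 20, 4), (z, 20, 7)}

Natural join on G: {(b, 20, z, 12), (b, 20, z, 16), (b, 20, z, 4), (b, 20, z, 7), (b, 24, w, 12), (b, 24, w, 16), (b, 24, w, 4), (b, 24, w, 7), (b, 37, k, 12), (b, 37, k, 16), (b, 37, k, 4), (b, 37, k, 7), (t, 1, m, 12), (t, 3, q, 12), (w, 27, b, 11), (w, 27, b, 3), (w, 27, b, 31), (w, 28, k, 11), (w, 28, k, 3), (w, 28, k, 31)}
Natural join on C: {(b, 20, z, 12, y, 15), (b, 20, z, 16, y, 15), (b, 20, z, 4, y, 15), (b, 20, z, 7, y, 15), (b, 24, w, 12, s, 6), (b, 24, w, 12, t, 34), (b, 24, w, 16, s, 6), (b, 24, w, 16, t, 34), (b, 24, w, 4, s, 6), (b, 24, w, 4, t, 34), (b, 24, w, 7, s, 6), (b, 24, w, 7, t, 34), (b, 37, k, 12, k, 15), (b, 37, k, 12, r, 13), (b, 37, k, 16, k, 15), (b, 37, k, 16, r, 13), (b, 37, k, 4, k, 15), (b, 37, k, 4, r, 13), (b, 37, k, 7, k, 15), (b, 37, k, 7, r, 13), (w, 27, b, 11, v, 31), (w, 27, b, 11, w, 25), (w, 27, b, 3, v, 31), (w, 27, b, 3, w, 25), (w, 27, b, 31, v, 31), (w, 27, b, 31, w, 25), (w, 28, k, 11, k, 15), (w, 28, k, 11, r, 13), (w, 28, k, 3, k, 15), (w, 28, k, 3, r, 13), (w, 28, k, 31, k, 15), (w, 28, k, 31, r, 13)}
π[G, B, E, C, F]: project onto (G, B, E, C, F) → {(b, 12, k, k, 37), (b, 12, r, k, 37), (b, 12, s, w, 24), (b, 12, t, w, 24), (b, 12, y, z, 20), (b, 16, k, k, 37), (b, 16, r, k, 37), (b, 16, s, w, 24), (b, 16, t, w, 24), (b, 16, y, z, 20), (b, 4, k, k, 37), (b, 4, r, k, 37), (b, 4, s, w, 24), (b, 4, t, w, 24), (b, 4, y, z, 20), (b, 7, k, k, 37), (b, 7, r, k, 37), (b, 7, s, w, 24), (b, 7, t, w, 24), (b, 7, y, z, 20), (w, 11, k, k, 28), (w, 11, r, k, 28), (w, 11, v, b, 27), (w, 11, w, b, 27), (w, 3, k, k, 28), (w, 3, r, k, 28), (w, 3, v, b, 27), (w, 3, w, b, 27), (w, 31, k, k, 28), (w, 31, r, k, 28), (w, 31, v, b, 27), (w, 31, w, b, 27)}
Filtering on G ≠ w leaves {(b, 12, k, k, 37), (b, 12, r, k, 37), (b, 12, s, w, 24), (b, 12, t, w, 24), (b, 12, y, z, 20), (b, 16, k, k, 37), (b, 16, r, k, 37), (b, 16, s, w, 24), (b, 16, t, w, 24), (b, 16, y, z, 20), (b, 4, k, k, 37), (b, 4, r, k, 37), (b, 4, s, w, 24), (b, 4, t, w, 24), (b, 4, y, z, 20), (b, 7, k, k, 37), (b, 7, r, k, 37), (b, 7, s, w, 24), (b, 7, t, w, 24), (b, 7, y, z, 20)}.
π[C, F, B]: project onto (C, F, B) (8 duplicate(s) eliminated) → {(k, 37, 12), (k, 37, 16), (k, 37, 4), (k, 37, 7), (w, 24, 12), (w, 24, 16), (w, 24, 4), (w, 24, 7), (z, 20, 12), (z, 20, 16), (z, 20, 4), (z, 20, 7)}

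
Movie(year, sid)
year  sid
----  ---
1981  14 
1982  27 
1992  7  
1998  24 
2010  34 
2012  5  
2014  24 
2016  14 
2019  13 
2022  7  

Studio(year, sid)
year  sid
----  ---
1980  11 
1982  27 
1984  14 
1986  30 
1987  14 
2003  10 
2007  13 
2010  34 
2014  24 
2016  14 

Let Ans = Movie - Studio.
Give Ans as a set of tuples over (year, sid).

{(1981, 14), (1992, 7), (1998, 24), (2012, 5), (2019, 13), (2022, 7)}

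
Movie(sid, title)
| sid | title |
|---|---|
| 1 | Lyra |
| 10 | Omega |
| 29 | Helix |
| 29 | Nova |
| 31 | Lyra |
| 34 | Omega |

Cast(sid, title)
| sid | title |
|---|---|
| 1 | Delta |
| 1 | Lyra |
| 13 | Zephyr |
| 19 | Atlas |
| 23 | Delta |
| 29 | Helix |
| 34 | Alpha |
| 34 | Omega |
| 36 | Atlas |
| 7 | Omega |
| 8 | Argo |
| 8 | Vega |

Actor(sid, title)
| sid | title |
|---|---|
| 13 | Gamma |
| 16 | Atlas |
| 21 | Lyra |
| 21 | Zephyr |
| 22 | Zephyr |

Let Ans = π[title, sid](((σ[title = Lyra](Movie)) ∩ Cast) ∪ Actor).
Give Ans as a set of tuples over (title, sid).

{(Atlas, 16), (Gamma, 13), (Lyra, 1), (Lyra, 21), (Zephyr, 21), (Zephyr, 22)}

σ[title = Lyra]: keep tuples satisfying title = Lyra → {(1, Lyra), (31, Lyra)}
Intersection: {(1, Lyra), (31, Lyra)} with {(1, Delta), (1, Lyra), (13, Zephyr), (19, Atlas), (23, Delta), (29, Helix), (34, Alpha), (34, Omega), (36, Atlas), (7, Omega), (8, Argo), (8, Vega)} → {(1, Lyra)}
Union: {(1, Lyra)} with {(13, Gamma), (16, Atlas), (21, Lyra), (21, Zephyr), (22, Zephyr)} → {(1, Lyra), (13, Gamma), (16, Atlas), (21, Lyra), (21, Zephyr), (22, Zephyr)}
Projecting to title, sid: {(Atlas, 16), (Gamma, 13), (Lyra, 1), (Lyra, 21), (Zephyr, 21), (Zephyr, 22)}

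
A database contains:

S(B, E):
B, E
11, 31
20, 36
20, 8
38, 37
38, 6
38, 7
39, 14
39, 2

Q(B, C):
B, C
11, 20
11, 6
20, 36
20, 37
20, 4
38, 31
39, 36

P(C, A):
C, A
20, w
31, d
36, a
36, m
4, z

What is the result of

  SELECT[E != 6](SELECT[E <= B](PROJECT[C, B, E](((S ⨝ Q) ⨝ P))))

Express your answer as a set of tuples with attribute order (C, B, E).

{(31, 38, 37), (31, 38, 7), (36, 20, 8), (36, 39, 14), (36, 39, 2), (4, 20, 8)}

Natural join on B: {(11, 31, 20), (11, 31, 6), (20, 36, 36), (20, 36, 37), (20, 36, 4), (20, 8, 36), (20, 8, 37), (20, 8, 4), (38, 37, 31), (38, 6, 31), (38, 7, 31), (39, 14, 36), (39, 2, 36)}
Natural join on C: {(11, 31, 20, w), (20, 36, 36, a), (20, 36, 36, m), (20, 36, 4, z), (20, 8, 36, a), (20, 8, 36, m), (20, 8, 4, z), (38, 37, 31, d), (38, 6, 31, d), (38, 7, 31, d), (39, 14, 36, a), (39, 14, 36, m), (39, 2, 36, a), (39, 2, 36, m)}
Keep only column(s) C, B, E (4 duplicate(s) eliminated): {(20, 11, 31), (31, 38, 37), (31, 38, 6), (31, 38, 7), (36, 20, 36), (36, 20, 8), (36, 39, 14), (36, 39, 2), (4, 20, 36), (4, 20, 8)}
Filtering on E <= B leaves {(31, 38, 37), (31, 38, 6), (31, 38, 7), (36, 20, 8), (36, 39, 14), (36, 39, 2), (4, 20, 8)}.
Filtering on E != 6 leaves {(31, 38, 37), (31, 38, 7), (36, 20, 8), (36, 39, 14), (36, 39, 2), (4, 20, 8)}.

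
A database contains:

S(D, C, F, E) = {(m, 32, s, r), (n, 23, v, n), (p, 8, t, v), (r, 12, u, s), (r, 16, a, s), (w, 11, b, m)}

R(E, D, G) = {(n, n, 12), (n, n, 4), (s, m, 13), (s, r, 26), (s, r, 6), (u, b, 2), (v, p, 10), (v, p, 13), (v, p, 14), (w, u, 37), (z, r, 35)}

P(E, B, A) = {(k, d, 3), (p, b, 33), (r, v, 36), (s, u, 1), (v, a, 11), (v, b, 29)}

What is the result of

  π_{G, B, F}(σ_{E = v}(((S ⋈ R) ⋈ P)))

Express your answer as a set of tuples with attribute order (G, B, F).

Joining S and R on D, E yields {(n, 23, v, n, 12), (n, 23, v, n, 4), (p, 8, t, v, 10), (p, 8, t, v, 13), (p, 8, t, v, 14), (r, 12, u, s, 26), (r, 12, u, s, 6), (r, 16, a, s, 26), (r, 16, a, s, 6)}.
Joining (S ⋈ R) and P on E yields {(p, 8, t, v, 10, a, 11), (p, 8, t, v, 10, b, 29), (p, 8, t, v, 13, a, 11), (p, 8, t, v, 13, b, 29), (p, 8, t, v, 14, a, 11), (p, 8, t, v, 14, b, 29), (r, 12, u, s, 26, u, 1), (r, 12, u, s, 6, u, 1), (r, 16, a, s, 26, u, 1), (r, 16, a, s, 6, u, 1)}.
Apply σ_{E = v}; surviving tuples: {(p, 8, t, v, 10, a, 11), (p, 8, t, v, 10, b, 29), (p, 8, t, v, 13, a, 11), (p, 8, t, v, 13, b, 29), (p, 8, t, v, 14, a, 11), (p, 8, t, v, 14, b, 29)}
π[G, B, F]: project onto (G, B, F) → {(10, a, t), (10, b, t), (13, a, t), (13, b, t), (14, a, t), (14, b, t)}

{(10, a, t), (10, b, t), (13, a, t), (13, b, t), (14, a, t), (14, b, t)}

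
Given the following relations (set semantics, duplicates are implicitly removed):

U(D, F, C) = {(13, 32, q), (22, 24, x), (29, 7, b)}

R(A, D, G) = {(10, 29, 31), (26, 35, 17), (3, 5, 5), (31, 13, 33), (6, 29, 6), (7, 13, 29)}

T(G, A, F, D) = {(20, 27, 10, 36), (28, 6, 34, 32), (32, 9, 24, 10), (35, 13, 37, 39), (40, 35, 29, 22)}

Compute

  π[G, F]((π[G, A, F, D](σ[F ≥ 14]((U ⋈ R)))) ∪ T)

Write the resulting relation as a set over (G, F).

U ⋈ R (natural join on D): {(13, 32, q, 31, 33), (13, 32, q, 7, 29), (29, 7, b, 10, 31), (29, 7, b, 6, 6)}
σ[F ≥ 14]: keep tuples satisfying F ≥ 14 → {(13, 32, q, 31, 33), (13, 32, q, 7, 29)}
π[G, A, F, D]: project onto (G, A, F, D) → {(29, 7, 32, 13), (33, 31, 32, 13)}
Set union of the two operands is {(20, 27, 10, 36), (28, 6, 34, 32), (29, 7, 32, 13), (32, 9, 24, 10), (33, 31, 32, 13), (35, 13, 37, 39), (40, 35, 29, 22)}.
π[G, F]: project onto (G, F) → {(20, 10), (28, 34), (29, 32), (32, 24), (33, 32), (35, 37), (40, 29)}

{(20, 10), (28, 34), (29, 32), (32, 24), (33, 32), (35, 37), (40, 29)}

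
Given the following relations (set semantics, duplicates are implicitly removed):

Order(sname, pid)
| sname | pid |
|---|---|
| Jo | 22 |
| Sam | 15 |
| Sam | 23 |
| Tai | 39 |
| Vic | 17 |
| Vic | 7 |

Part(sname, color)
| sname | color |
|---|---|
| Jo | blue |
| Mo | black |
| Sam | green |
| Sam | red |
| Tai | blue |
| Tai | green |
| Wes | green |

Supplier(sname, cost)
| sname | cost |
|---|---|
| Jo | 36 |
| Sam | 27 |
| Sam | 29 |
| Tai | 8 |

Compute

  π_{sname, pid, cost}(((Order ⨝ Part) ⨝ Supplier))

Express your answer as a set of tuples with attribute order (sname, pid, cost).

Natural join on sname: {(Jo, 22, blue), (Sam, 15, green), (Sam, 15, red), (Sam, 23, green), (Sam, 23, red), (Tai, 39, blue), (Tai, 39, green)}
Natural join on sname: {(Jo, 22, blue, 36), (Sam, 15, green, 27), (Sam, 15, green, 29), (Sam, 15, red, 27), (Sam, 15, red, 29), (Sam, 23, green, 27), (Sam, 23, green, 29), (Sam, 23, red, 27), (Sam, 23, red, 29), (Tai, 39, blue, 8), (Tai, 39, green, 8)}
Keep only column(s) sname, pid, cost (5 duplicate(s) eliminated): {(Jo, 22, 36), (Sam, 15, 27), (Sam, 15, 29), (Sam, 23, 27), (Sam, 23, 29), (Tai, 39, 8)}

{(Jo, 22, 36), (Sam, 15, 27), (Sam, 15, 29), (Sam, 23, 27), (Sam, 23, 29), (Tai, 39, 8)}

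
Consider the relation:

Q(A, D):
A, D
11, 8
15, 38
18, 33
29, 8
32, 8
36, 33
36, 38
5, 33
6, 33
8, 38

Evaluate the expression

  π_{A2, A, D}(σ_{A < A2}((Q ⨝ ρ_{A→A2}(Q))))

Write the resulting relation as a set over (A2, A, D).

{(15, 8, 38), (18, 5, 33), (18, 6, 33), (29, 11, 8), (32, 11, 8), (32, 29, 8), (36, 15, 38), (36, 18, 33), (36, 5, 33), (36, 6, 33), (36, 8, 38), (6, 5, 33)}

ρ[A→A2]: schema becomes (A2, D); tuples unchanged.
Q ⋈ ρ_{A→A2}(Q) (natural join on D): {(11, 8, 11), (11, 8, 29), (11, 8, 32), (15, 38, 15), (15, 38, 36), (15, 38, 8), (18, 33, 18), (18, 33, 36), (18, 33, 5), (18, 33, 6), (29, 8, 11), (29, 8, 29), (29, 8, 32), (32, 8, 11), (32, 8, 29), (32, 8, 32), (36, 33, 18), (36, 33, 36), (36, 33, 5), (36, 33, 6), (36, 38, 15), (36, 38, 36), (36, 38, 8), (5, 33, 18), (5, 33, 36), (5, 33, 5), (5, 33, 6), (6, 33, 18), (6, 33, 36), (6, 33, 5), (6, 33, 6), (8, 38, 15), (8, 38, 36), (8, 38, 8)}
Filtering on A < A2 leaves {(11, 8, 29), (11, 8, 32), (15, 38, 36), (18, 33, 36), (29, 8, 32), (5, 33, 18), (5, 33, 36), (5, 33, 6), (6, 33, 18), (6, 33, 36), (8, 38, 15), (8, 38, 36)}.
π_{A2, A, D} gives {(15, 8, 38), (18, 5, 33), (18, 6, 33), (29, 11, 8), (32, 11, 8), (32, 29, 8), (36, 15, 38), (36, 18, 33), (36, 5, 33), (36, 6, 33), (36, 8, 38), (6, 5, 33)}.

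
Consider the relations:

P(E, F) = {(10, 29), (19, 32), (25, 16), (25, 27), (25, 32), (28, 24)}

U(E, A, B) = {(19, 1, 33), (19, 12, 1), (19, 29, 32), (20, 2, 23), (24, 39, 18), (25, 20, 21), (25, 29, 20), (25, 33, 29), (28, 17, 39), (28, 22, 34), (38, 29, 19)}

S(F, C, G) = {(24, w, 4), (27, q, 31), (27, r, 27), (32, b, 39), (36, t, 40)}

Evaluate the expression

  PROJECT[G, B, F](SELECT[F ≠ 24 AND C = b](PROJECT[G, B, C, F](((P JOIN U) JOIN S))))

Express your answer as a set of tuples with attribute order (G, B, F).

{(39, 1, 32), (39, 20, 32), (39, 21, 32), (39, 29, 32), (39, 32, 32), (39, 33, 32)}

Natural join on E: {(19, 32, 1, 33), (19, 32, 12, 1), (19, 32, 29, 32), (25, 16, 20, 21), (25, 16, 29, 20), (25, 16, 33, 29), (25, 27, 20, 21), (25, 27, 29, 20), (25, 27, 33, 29), (25, 32, 20, 21), (25, 32, 29, 20), (25, 32, 33, 29), (28, 24, 17, 39), (28, 24, 22, 34)}
Natural join on F: {(19, 32, 1, 33, b, 39), (19, 32, 12, 1, b, 39), (19, 32, 29, 32, b, 39), (25, 27, 20, 21, q, 31), (25, 27, 20, 21, r, 27), (25, 27, 29, 20, q, 31), (25, 27, 29, 20, r, 27), (25, 27, 33, 29, q, 31), (25, 27, 33, 29, r, 27), (25, 32, 20, 21, b, 39), (25, 32, 29, 20, b, 39), (25, 32, 33, 29, b, 39), (28, 24, 17, 39, w, 4), (28, 24, 22, 34, w, 4)}
π[G, B, C, F]: project onto (G, B, C, F) → {(27, 20, r, 27), (27, 21, r, 27), (27, 29, r, 27), (31, 20, q, 27), (31, 21, q, 27), (31, 29, q, 27), (39, 1, b, 32), (39, 20, b, 32), (39, 21, b, 32), (39, 29, b, 32), (39, 32, b, 32), (39, 33, b, 32), (4, 34, w, 24), (4, 39, w, 24)}
σ[F ≠ 24 AND C = b]: keep tuples satisfying F ≠ 24 AND C = b → {(39, 1, b, 32), (39, 20, b, 32), (39, 21, b, 32), (39, 29, b, 32), (39, 32, b, 32), (39, 33, b, 32)}
π[G, B, F]: project onto (G, B, F) → {(39, 1, 32), (39, 20, 32), (39, 21, 32), (39, 29, 32), (39, 32, 32), (39, 33, 32)}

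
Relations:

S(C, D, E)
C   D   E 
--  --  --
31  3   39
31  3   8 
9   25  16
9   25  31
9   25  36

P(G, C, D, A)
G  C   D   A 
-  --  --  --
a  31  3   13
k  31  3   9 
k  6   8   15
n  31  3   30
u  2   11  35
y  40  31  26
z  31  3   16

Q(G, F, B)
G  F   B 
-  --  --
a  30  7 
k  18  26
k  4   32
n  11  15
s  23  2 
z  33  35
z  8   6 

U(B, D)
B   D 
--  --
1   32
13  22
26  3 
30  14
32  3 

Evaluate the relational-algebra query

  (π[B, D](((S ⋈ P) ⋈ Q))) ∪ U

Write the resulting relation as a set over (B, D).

Joining S and P on C, D yields {(31, 3, 39, a, 13), (31, 3, 39, k, 9), (31, 3, 39, n, 30), (31, 3, 39, z, 16), (31, 3, 8, a, 13), (31, 3, 8, k, 9), (31, 3, 8, n, 30), (31, 3, 8, z, 16)}.
Joining (S ⋈ P) and Q on G yields {(31, 3, 39, a, 13, 30, 7), (31, 3, 39, k, 9, 18, 26), (31, 3, 39, k, 9, 4, 32), (31, 3, 39, n, 30, 11, 15), (31, 3, 39, z, 16, 33, 35), (31, 3, 39, z, 16, 8, 6), (31, 3, 8, a, 13, 30, 7), (31, 3, 8, k, 9, 18, 26), (31, 3, 8, k, 9, 4, 32), (31, 3, 8, n, 30, 11, 15), (31, 3, 8, z, 16, 33, 35), (31, 3, 8, z, 16, 8, 6)}.
π[B, D]: project onto (B, D) (6 duplicate(s) eliminated) → {(15, 3), (26, 3), (32, 3), (35, 3), (6, 3), (7, 3)}
Taking the union: {(1, 32), (13, 22), (15, 3), (26, 3), (30, 14), (32, 3), (35, 3), (6, 3), (7, 3)}

{(1, 32), (13, 22), (15, 3), (26, 3), (30, 14), (32, 3), (35, 3), (6, 3), (7, 3)}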